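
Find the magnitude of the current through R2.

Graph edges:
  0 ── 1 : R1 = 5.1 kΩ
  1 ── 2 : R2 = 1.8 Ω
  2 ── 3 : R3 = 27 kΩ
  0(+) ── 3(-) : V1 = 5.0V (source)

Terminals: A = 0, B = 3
Nodal analysis, taking node 3 as the 0 V reference.
Source V1 fixes V_0 = 5 V.
KCL at each unknown node (sum of currents leaving = 0; resistances in Ω):
  Node 1: (V_1 - 5)/5100 + (V_1 - V_2)/1.8 = 0
  Node 2: (V_2 - V_1)/1.8 + (V_2 - 0)/27000 = 0
Collecting terms (coefficients in siemens):
  0.5558·V_1 - 0.5556·V_2 = 0.0009804
  0.5556·V_2 - 0.5556·V_1 = 0
Determinant D = (0.5558)(0.5556) - (-0.5556)(-0.5556) = 0.0001295
V_1 = [(0.0009804)(0.5556) - (-0.5556)(0)]/D = 4.206 V
V_2 = [(0.5558)(0) - (0.0009804)(-0.5556)]/D = 4.205 V
I_R2 = (V_1 - V_2)/R2 = (4.206 - 4.205)/1.8 = 0.0001558 A
|I_R2| = 0.0001558 A

Final answer: |I_R2| = 0.0001558 A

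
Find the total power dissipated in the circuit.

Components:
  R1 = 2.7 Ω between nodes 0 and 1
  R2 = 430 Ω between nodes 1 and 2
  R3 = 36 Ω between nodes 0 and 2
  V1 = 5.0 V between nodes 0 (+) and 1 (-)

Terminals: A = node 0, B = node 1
Nodal analysis, taking node 1 as the 0 V reference.
Source V1 fixes V_0 = 5 V.
KCL at each unknown node (sum of currents leaving = 0; resistances in Ω):
  Node 2: (V_2 - 0)/430 + (V_2 - 5)/36 = 0
Collecting terms: 0.0301 × V_2 = 0.1389  =>  V_2 = 4.614 V
Power in each resistor, P = (ΔV)²/R:
  P_R1 = (5 - 0)²/2.7 = 9.259 W
  P_R2 = (0 - 4.614)²/430 = 0.0495 W
  P_R3 = (5 - 4.614)²/36 = 0.004144 W
P_total = P_R1 + P_R2 + P_R3 = 9.313 W

Final answer: 9.313 W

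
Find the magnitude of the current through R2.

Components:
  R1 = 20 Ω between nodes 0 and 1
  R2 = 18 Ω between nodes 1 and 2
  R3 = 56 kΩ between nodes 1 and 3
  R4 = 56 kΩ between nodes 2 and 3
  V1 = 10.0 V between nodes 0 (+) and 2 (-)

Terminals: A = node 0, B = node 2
Nodal analysis, taking node 2 as the 0 V reference.
Source V1 fixes V_0 = 10 V.
KCL at each unknown node (sum of currents leaving = 0; resistances in Ω):
  Node 1: (V_1 - 10)/20 + (V_1 - 0)/18 + (V_1 - V_3)/56000 = 0
  Node 3: (V_3 - V_1)/56000 + (V_3 - 0)/56000 = 0
Collecting terms (coefficients in siemens):
  0.1056·V_1 - 0.00001786·V_3 = 0.5
  0.00003571·V_3 - 0.00001786·V_1 = 0
Determinant D = (0.1056)(0.00003571) - (-0.00001786)(-0.00001786) = 0.00000377
V_1 = [(0.5)(0.00003571) - (-0.00001786)(0)]/D = 4.736 V
V_3 = [(0.1056)(0) - (0.5)(-0.00001786)]/D = 2.368 V
I_R2 = (V_1 - V_2)/R2 = (4.736 - 0)/18 = 0.2631 A
|I_R2| = 0.2631 A

Final answer: |I_R2| = 0.2631 A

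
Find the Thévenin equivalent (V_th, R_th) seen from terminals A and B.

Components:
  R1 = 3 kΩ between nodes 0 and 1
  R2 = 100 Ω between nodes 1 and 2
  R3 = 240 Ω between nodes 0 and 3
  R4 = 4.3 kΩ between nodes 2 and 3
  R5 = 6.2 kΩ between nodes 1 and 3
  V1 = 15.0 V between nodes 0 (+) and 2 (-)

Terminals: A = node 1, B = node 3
Step 1 — V_th is the open-circuit voltage V_A - V_B (nothing connected across the terminals).
Nodal analysis, taking node 2 as the 0 V reference.
Source V1 fixes V_0 = 15 V.
KCL at each unknown node (sum of currents leaving = 0; resistances in Ω):
  Node 1: (V_1 - 15)/3000 + (V_1 - 0)/100 + (V_1 - V_3)/6200 = 0
  Node 3: (V_3 - 15)/240 + (V_3 - 0)/4300 + (V_3 - V_1)/6200 = 0
Collecting terms (coefficients in siemens):
  0.01049·V_1 - 0.0001613·V_3 = 0.005
  0.004561·V_3 - 0.0001613·V_1 = 0.0625
Determinant D = (0.01049)(0.004561) - (-0.0001613)(-0.0001613) = 0.00004783
V_1 = [(0.005)(0.004561) - (-0.0001613)(0.0625)]/D = 0.6874 V
V_3 = [(0.01049)(0.0625) - (0.005)(-0.0001613)]/D = 13.73 V
V_th = V_1 - V_3 = 0.6874 - 13.73 = -13.04 V
Step 2 — R_th: zero the source — replace V1 by a short circuit (node 2 merges into node 0) — and find the resistance seen between A (node 1) and B (node 3).
Reduce the network between node 1 (A) and node 3 (B) by series/parallel combination:
  Rp1 = R1 ‖ R2 (parallel, both between nodes 0 and 1) = 1/(1/3000 + 1/100) = 96.77 Ω
  Rp2 = R3 ‖ R4 (parallel, both between nodes 0 and 3) = 1/(1/240 + 1/4300) = 227.3 Ω
  Rs1 = Rp1 + Rp2 (series, joined only at node 0) = 96.77 + 227.3 = 324.1 Ω
  Rp3 = R5 ‖ Rs1 (parallel, both between nodes 1 and 3) = 1/(1/6200 + 1/324.1) = 308 Ω
R_th = 308 Ω

Final answer: V_th = -13.04 V, R_th = 308 Ω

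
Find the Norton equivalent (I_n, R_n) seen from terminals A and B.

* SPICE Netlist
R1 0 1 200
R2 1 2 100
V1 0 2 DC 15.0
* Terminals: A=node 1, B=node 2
Find the Thévenin equivalent first; then I_n = V_th/R_th and R_n = R_th.
Step 1 — V_th is the open-circuit voltage V_A - V_B (nothing connected across the terminals).
Nodal analysis, taking node 2 as the 0 V reference.
Source V1 fixes V_0 = 15 V.
KCL at each unknown node (sum of currents leaving = 0; resistances in Ω):
  Node 1: (V_1 - 15)/200 + (V_1 - 0)/100 = 0
Collecting terms: 0.015 × V_1 = 0.075  =>  V_1 = 5 V
V_th = V_1 - V_2 = 5 - 0 = 5 V
Step 2 — R_th: zero the source — replace V1 by a short circuit (node 2 merges into node 0) — and find the resistance seen between A (node 1) and B (node 0).
Reduce the network between node 1 (A) and node 0 (B) by series/parallel combination:
  Rp1 = R1 ‖ R2 (parallel, both between nodes 0 and 1) = 1/(1/200 + 1/100) = 66.67 Ω
R_th = 66.67 Ω
I_n = V_th/R_th = 5/66.67 = 0.075 A, and R_n = R_th = 66.67 Ω

Final answer: I_n = 0.075 A, R_n = 66.67 Ω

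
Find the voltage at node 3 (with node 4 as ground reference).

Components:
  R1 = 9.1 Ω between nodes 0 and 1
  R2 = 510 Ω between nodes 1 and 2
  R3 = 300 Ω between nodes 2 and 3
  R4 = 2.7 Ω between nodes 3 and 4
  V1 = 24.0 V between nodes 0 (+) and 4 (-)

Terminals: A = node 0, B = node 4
Nodal analysis, taking node 4 as the 0 V reference.
Source V1 fixes V_0 = 24 V.
KCL at each unknown node (sum of currents leaving = 0; resistances in Ω):
  Node 1: (V_1 - 24)/9.1 + (V_1 - V_2)/510 = 0
  Node 2: (V_2 - V_1)/510 + (V_2 - V_3)/300 = 0
  Node 3: (V_3 - V_2)/300 + (V_3 - 0)/2.7 = 0
Collecting terms (coefficients in siemens):
  0.1119·V_1 - 0.001961·V_2 = 2.637
  0.005294·V_2 - 0.001961·V_1 - 0.003333·V_3 = 0
  0.3737·V_3 - 0.003333·V_2 = 0
Solving these 3 simultaneous equations (Gaussian elimination) gives:
  V_1 = 23.73 V, V_2 = 8.84 V, V_3 = 0.07885 V
The requested potential is V_3 = 0.07885 V.

Final answer: V_3 = 0.07885 V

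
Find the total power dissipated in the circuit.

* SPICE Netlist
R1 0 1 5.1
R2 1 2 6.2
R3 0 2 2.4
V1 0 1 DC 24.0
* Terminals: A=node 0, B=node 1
Nodal analysis, taking node 1 as the 0 V reference.
Source V1 fixes V_0 = 24 V.
KCL at each unknown node (sum of currents leaving = 0; resistances in Ω):
  Node 2: (V_2 - 0)/6.2 + (V_2 - 24)/2.4 = 0
Collecting terms: 0.578 × V_2 = 10  =>  V_2 = 17.3 V
Power in each resistor, P = (ΔV)²/R:
  P_R1 = (24 - 0)²/5.1 = 112.9 W
  P_R2 = (0 - 17.3)²/6.2 = 48.29 W
  P_R3 = (24 - 17.3)²/2.4 = 18.69 W
P_total = P_R1 + P_R2 + P_R3 = 179.9 W

Final answer: 179.9 W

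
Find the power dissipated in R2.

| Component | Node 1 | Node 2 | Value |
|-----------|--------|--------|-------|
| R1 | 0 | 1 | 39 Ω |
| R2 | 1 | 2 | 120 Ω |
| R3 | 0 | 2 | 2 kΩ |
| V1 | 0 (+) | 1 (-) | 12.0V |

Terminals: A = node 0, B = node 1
Nodal analysis, taking node 1 as the 0 V reference.
Source V1 fixes V_0 = 12 V.
KCL at each unknown node (sum of currents leaving = 0; resistances in Ω):
  Node 2: (V_2 - 0)/120 + (V_2 - 12)/2000 = 0
Collecting terms: 0.008833 × V_2 = 0.006  =>  V_2 = 0.6792 V
I_R2 = (V_1 - V_2)/R2 = (0 - 0.6792)/120 = -0.00566 A
P_R2 = I_R2² × R2 = (-0.00566)² × 120 = 0.003845 W

Final answer: 0.003845 W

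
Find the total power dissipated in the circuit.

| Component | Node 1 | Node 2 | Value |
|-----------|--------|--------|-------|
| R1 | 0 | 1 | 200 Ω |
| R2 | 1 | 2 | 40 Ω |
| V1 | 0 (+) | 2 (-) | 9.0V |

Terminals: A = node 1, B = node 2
Nodal analysis, taking node 2 as the 0 V reference.
Source V1 fixes V_0 = 9 V.
KCL at each unknown node (sum of currents leaving = 0; resistances in Ω):
  Node 1: (V_1 - 9)/200 + (V_1 - 0)/40 = 0
Collecting terms: 0.03 × V_1 = 0.045  =>  V_1 = 1.5 V
Power in each resistor, P = (ΔV)²/R:
  P_R1 = (9 - 1.5)²/200 = 0.2812 W
  P_R2 = (1.5 - 0)²/40 = 0.05625 W
P_total = P_R1 + P_R2 = 0.3375 W

Final answer: 0.3375 W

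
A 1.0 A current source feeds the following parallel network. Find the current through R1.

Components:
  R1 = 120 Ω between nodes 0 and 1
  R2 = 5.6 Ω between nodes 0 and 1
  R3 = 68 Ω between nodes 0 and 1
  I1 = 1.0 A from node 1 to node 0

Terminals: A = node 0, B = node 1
All resistors sit directly between nodes 0 and 1, so they are in parallel and share one voltage V; the full source current 1 A splits among them.
1/R_par = 1/120 + 1/5.6 + 1/68 = 0.2016 S  =>  R_par = 4.96 Ω
V = I × R_par = 1 × 4.96 = 4.96 V
I_R1 = V/R1 = 4.96/120 = 0.04133 A

Final answer: 0.04133 A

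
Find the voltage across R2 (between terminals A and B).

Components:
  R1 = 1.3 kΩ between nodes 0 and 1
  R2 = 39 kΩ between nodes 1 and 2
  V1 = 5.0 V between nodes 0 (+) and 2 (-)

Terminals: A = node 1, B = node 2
R1 and R2 are in series across V1 (node 0 → node 1 → node 2), and the output A–B is taken across R2, so this is a voltage divider.
Series current: I = V1/(R1 + R2) = 5/(1300 + 39000) = 5/40300 = 0.0001241 A
V_R2 = I × R2 = V1 × R2/(R1 + R2) = 5 × 39000/40300 = 4.839 V

Final answer: 4.839 V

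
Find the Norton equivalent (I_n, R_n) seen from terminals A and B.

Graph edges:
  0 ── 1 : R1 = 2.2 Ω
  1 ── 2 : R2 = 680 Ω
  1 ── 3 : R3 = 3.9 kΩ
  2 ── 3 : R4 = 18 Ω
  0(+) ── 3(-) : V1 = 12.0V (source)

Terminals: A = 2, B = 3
Find the Thévenin equivalent first; then I_n = V_th/R_th and R_n = R_th.
Step 1 — V_th is the open-circuit voltage V_A - V_B (nothing connected across the terminals).
Nodal analysis, taking node 3 as the 0 V reference.
Source V1 fixes V_0 = 12 V.
KCL at each unknown node (sum of currents leaving = 0; resistances in Ω):
  Node 1: (V_1 - 12)/2.2 + (V_1 - V_2)/680 + (V_1 - 0)/3900 = 0
  Node 2: (V_2 - V_1)/680 + (V_2 - 0)/18 = 0
Collecting terms (coefficients in siemens):
  0.4563·V_1 - 0.001471·V_2 = 5.455
  0.05703·V_2 - 0.001471·V_1 = 0
Determinant D = (0.4563)(0.05703) - (-0.001471)(-0.001471) = 0.02602
V_1 = [(5.455)(0.05703) - (-0.001471)(0)]/D = 11.96 V
V_2 = [(0.4563)(0) - (5.455)(-0.001471)]/D = 0.3083 V
V_th = V_2 - V_3 = 0.3083 - 0 = 0.3083 V
Step 2 — R_th: zero the source — replace V1 by a short circuit (node 3 merges into node 0) — and find the resistance seen between A (node 2) and B (node 0).
Reduce the network between node 2 (A) and node 0 (B) by series/parallel combination:
  Rp1 = R1 ‖ R3 (parallel, both between nodes 0 and 1) = 1/(1/2.2 + 1/3900) = 2.199 Ω
  Rs1 = R2 + Rp1 (series, joined only at node 1) = 680 + 2.199 = 682.2 Ω
  Rp2 = R4 ‖ Rs1 (parallel, both between nodes 0 and 2) = 1/(1/18 + 1/682.2) = 17.54 Ω
R_th = 17.54 Ω
I_n = V_th/R_th = 0.3083/17.54 = 0.01758 A, and R_n = R_th = 17.54 Ω

Final answer: I_n = 0.01758 A, R_n = 17.54 Ω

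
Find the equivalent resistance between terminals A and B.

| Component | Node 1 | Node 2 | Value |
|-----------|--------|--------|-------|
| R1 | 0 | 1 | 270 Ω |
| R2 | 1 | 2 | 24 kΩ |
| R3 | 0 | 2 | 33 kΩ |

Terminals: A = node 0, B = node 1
Reduce the network between node 0 (A) and node 1 (B) by series/parallel combination:
  Rs1 = R3 + R2 (series, joined only at node 2) = 33000 + 24000 = 57000 Ω
  Rp1 = R1 ‖ Rs1 (parallel, both between nodes 0 and 1) = 1/(1/270 + 1/57000) = 268.7 Ω
R_eq = 268.7 Ω

Final answer: 268.7 Ω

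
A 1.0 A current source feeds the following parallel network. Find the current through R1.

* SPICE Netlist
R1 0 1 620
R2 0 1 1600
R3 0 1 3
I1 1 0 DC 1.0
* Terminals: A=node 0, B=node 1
All resistors sit directly between nodes 0 and 1, so they are in parallel and share one voltage V; the full source current 1 A splits among them.
1/R_par = 1/620 + 1/1600 + 1/3 = 0.3356 S  =>  R_par = 2.98 Ω
V = I × R_par = 1 × 2.98 = 2.98 V
I_R1 = V/R1 = 2.98/620 = 0.004806 A

Final answer: 0.004806 A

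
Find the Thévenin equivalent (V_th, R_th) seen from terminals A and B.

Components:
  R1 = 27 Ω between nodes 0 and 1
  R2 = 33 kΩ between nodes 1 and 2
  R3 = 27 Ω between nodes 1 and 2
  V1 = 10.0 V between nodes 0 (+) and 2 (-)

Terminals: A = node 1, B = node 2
Step 1 — V_th is the open-circuit voltage V_A - V_B (nothing connected across the terminals).
Nodal analysis, taking node 2 as the 0 V reference.
Source V1 fixes V_0 = 10 V.
KCL at each unknown node (sum of currents leaving = 0; resistances in Ω):
  Node 1: (V_1 - 10)/27 + (V_1 - 0)/33000 + (V_1 - 0)/27 = 0
Collecting terms: 0.0741 × V_1 = 0.3704  =>  V_1 = 4.998 V
V_th = V_1 - V_2 = 4.998 - 0 = 4.998 V
Step 2 — R_th: zero the source — replace V1 by a short circuit (node 2 merges into node 0) — and find the resistance seen between A (node 1) and B (node 0).
Reduce the network between node 1 (A) and node 0 (B) by series/parallel combination:
  Rp1 = R1 ‖ R2 ‖ R3 (parallel, all between nodes 0 and 1) = 1/(1/27 + 1/33000 + 1/27) = 13.49 Ω
R_th = 13.49 Ω

Final answer: V_th = 4.998 V, R_th = 13.49 Ω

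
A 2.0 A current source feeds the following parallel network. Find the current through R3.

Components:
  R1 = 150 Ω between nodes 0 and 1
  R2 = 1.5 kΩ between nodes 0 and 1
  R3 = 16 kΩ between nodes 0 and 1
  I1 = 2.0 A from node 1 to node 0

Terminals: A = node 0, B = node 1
All resistors sit directly between nodes 0 and 1, so they are in parallel and share one voltage V; the full source current 2 A splits among them.
1/R_par = 1/150 + 1/1500 + 1/16000 = 0.007396 S  =>  R_par = 135.2 Ω
V = I × R_par = 2 × 135.2 = 270.4 V
I_R3 = V/R3 = 270.4/16000 = 0.0169 A

Final answer: 0.0169 A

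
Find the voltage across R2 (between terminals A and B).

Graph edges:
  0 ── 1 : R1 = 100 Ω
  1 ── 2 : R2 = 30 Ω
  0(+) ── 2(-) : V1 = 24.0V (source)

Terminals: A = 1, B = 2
R1 and R2 are in series across V1 (node 0 → node 1 → node 2), and the output A–B is taken across R2, so this is a voltage divider.
Series current: I = V1/(R1 + R2) = 24/(100 + 30) = 24/130 = 0.1846 A
V_R2 = I × R2 = V1 × R2/(R1 + R2) = 24 × 30/130 = 5.538 V

Final answer: 5.538 V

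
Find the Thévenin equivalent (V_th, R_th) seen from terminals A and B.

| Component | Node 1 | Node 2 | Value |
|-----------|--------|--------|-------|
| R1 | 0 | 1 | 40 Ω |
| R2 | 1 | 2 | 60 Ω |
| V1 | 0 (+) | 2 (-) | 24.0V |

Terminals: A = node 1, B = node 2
Step 1 — V_th is the open-circuit voltage V_A - V_B (nothing connected across the terminals).
Nodal analysis, taking node 2 as the 0 V reference.
Source V1 fixes V_0 = 24 V.
KCL at each unknown node (sum of currents leaving = 0; resistances in Ω):
  Node 1: (V_1 - 24)/40 + (V_1 - 0)/60 = 0
Collecting terms: 0.04167 × V_1 = 0.6  =>  V_1 = 14.4 V
V_th = V_1 - V_2 = 14.4 - 0 = 14.4 V
Step 2 — R_th: zero the source — replace V1 by a short circuit (node 2 merges into node 0) — and find the resistance seen between A (node 1) and B (node 0).
Reduce the network between node 1 (A) and node 0 (B) by series/parallel combination:
  Rp1 = R1 ‖ R2 (parallel, both between nodes 0 and 1) = 1/(1/40 + 1/60) = 24 Ω
R_th = 24 Ω

Final answer: V_th = 14.4 V, R_th = 24 Ω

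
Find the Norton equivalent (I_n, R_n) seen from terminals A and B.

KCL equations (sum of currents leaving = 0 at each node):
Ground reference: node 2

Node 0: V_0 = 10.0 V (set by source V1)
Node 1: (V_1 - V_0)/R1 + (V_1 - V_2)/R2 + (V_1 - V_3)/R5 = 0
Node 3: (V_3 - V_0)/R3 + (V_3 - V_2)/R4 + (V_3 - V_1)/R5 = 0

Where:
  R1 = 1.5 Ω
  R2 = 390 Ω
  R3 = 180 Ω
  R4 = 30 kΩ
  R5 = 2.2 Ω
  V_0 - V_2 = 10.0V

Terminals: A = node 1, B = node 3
Find the Thévenin equivalent first; then I_n = V_th/R_th and R_n = R_th.
Step 1 — V_th is the open-circuit voltage V_A - V_B (nothing connected across the terminals).
Nodal analysis, taking node 2 as the 0 V reference.
Source V1 fixes V_0 = 10 V.
KCL at each unknown node (sum of currents leaving = 0; resistances in Ω):
  Node 1: (V_1 - 10)/1.5 + (V_1 - 0)/390 + (V_1 - V_3)/2.2 = 0
  Node 3: (V_3 - 10)/180 + (V_3 - 0)/30000 + (V_3 - V_1)/2.2 = 0
Collecting terms (coefficients in siemens):
  1.124·V_1 - 0.4545·V_3 = 6.667
  0.4601·V_3 - 0.4545·V_1 = 0.05556
Determinant D = (1.124)(0.4601) - (-0.4545)(-0.4545) = 0.3105
V_1 = [(6.667)(0.4601) - (-0.4545)(0.05556)]/D = 9.962 V
V_3 = [(1.124)(0.05556) - (6.667)(-0.4545)]/D = 9.961 V
V_th = V_1 - V_3 = 9.962 - 9.961 = 0.0002569 V
Step 2 — R_th: zero the source — replace V1 by a short circuit (node 2 merges into node 0) — and find the resistance seen between A (node 1) and B (node 3).
Reduce the network between node 1 (A) and node 3 (B) by series/parallel combination:
  Rp1 = R1 ‖ R2 (parallel, both between nodes 0 and 1) = 1/(1/1.5 + 1/390) = 1.494 Ω
  Rp2 = R3 ‖ R4 (parallel, both between nodes 0 and 3) = 1/(1/180 + 1/30000) = 178.9 Ω
  Rs1 = Rp1 + Rp2 (series, joined only at node 0) = 1.494 + 178.9 = 180.4 Ω
  Rp3 = R5 ‖ Rs1 (parallel, both between nodes 1 and 3) = 1/(1/2.2 + 1/180.4) = 2.173 Ω
R_th = 2.173 Ω
I_n = V_th/R_th = 0.0002569/2.173 = 0.0001182 A, and R_n = R_th = 2.173 Ω

Final answer: I_n = 0.0001182 A, R_n = 2.173 Ω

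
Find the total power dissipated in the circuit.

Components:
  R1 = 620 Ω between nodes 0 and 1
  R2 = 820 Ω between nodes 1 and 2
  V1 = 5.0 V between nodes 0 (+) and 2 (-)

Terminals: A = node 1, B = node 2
Nodal analysis, taking node 2 as the 0 V reference.
Source V1 fixes V_0 = 5 V.
KCL at each unknown node (sum of currents leaving = 0; resistances in Ω):
  Node 1: (V_1 - 5)/620 + (V_1 - 0)/820 = 0
Collecting terms: 0.002832 × V_1 = 0.008065  =>  V_1 = 2.847 V
Power in each resistor, P = (ΔV)²/R:
  P_R1 = (5 - 2.847)²/620 = 0.007475 W
  P_R2 = (2.847 - 0)²/820 = 0.009886 W
P_total = P_R1 + P_R2 = 0.01736 W

Final answer: 0.01736 W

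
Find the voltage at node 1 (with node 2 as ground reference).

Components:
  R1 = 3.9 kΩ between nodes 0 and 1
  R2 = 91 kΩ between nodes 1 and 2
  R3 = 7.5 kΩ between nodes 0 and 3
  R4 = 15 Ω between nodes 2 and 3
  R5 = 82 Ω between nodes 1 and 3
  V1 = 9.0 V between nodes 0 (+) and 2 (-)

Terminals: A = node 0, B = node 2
Nodal analysis, taking node 2 as the 0 V reference.
Source V1 fixes V_0 = 9 V.
KCL at each unknown node (sum of currents leaving = 0; resistances in Ω):
  Node 1: (V_1 - 9)/3900 + (V_1 - 0)/91000 + (V_1 - V_3)/82 = 0
  Node 3: (V_3 - 9)/7500 + (V_3 - 0)/15 + (V_3 - V_1)/82 = 0
Collecting terms (coefficients in siemens):
  0.01246·V_1 - 0.0122·V_3 = 0.002308
  0.079·V_3 - 0.0122·V_1 = 0.0012
Determinant D = (0.01246)(0.079) - (-0.0122)(-0.0122) = 0.0008358
V_1 = [(0.002308)(0.079) - (-0.0122)(0.0012)]/D = 0.2356 V
V_3 = [(0.01246)(0.0012) - (0.002308)(-0.0122)]/D = 0.05157 V
The requested potential is V_1 = 0.2356 V.

Final answer: V_1 = 0.2356 V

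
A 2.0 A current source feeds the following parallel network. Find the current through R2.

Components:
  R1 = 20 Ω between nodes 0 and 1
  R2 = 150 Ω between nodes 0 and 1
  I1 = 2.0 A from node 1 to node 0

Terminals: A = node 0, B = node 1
All resistors sit directly between nodes 0 and 1, so they are in parallel and share one voltage V; the full source current 2 A splits among them.
1/R_par = 1/20 + 1/150 = 0.05667 S  =>  R_par = 17.65 Ω
V = I × R_par = 2 × 17.65 = 35.29 V
I_R2 = V/R2 = 35.29/150 = 0.2353 A

Final answer: 0.2353 A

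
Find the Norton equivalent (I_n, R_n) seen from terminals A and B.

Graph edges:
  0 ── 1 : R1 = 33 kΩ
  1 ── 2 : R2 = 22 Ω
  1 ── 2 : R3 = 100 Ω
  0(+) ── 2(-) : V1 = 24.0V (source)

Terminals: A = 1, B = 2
Find the Thévenin equivalent first; then I_n = V_th/R_th and R_n = R_th.
Step 1 — V_th is the open-circuit voltage V_A - V_B (nothing connected across the terminals).
Nodal analysis, taking node 2 as the 0 V reference.
Source V1 fixes V_0 = 24 V.
KCL at each unknown node (sum of currents leaving = 0; resistances in Ω):
  Node 1: (V_1 - 24)/33000 + (V_1 - 0)/22 + (V_1 - 0)/100 = 0
Collecting terms: 0.05548 × V_1 = 0.0007273  =>  V_1 = 0.01311 V
V_th = V_1 - V_2 = 0.01311 - 0 = 0.01311 V
Step 2 — R_th: zero the source — replace V1 by a short circuit (node 2 merges into node 0) — and find the resistance seen between A (node 1) and B (node 0).
Reduce the network between node 1 (A) and node 0 (B) by series/parallel combination:
  Rp1 = R1 ‖ R2 ‖ R3 (parallel, all between nodes 0 and 1) = 1/(1/33000 + 1/22 + 1/100) = 18.02 Ω
R_th = 18.02 Ω
I_n = V_th/R_th = 0.01311/18.02 = 0.0007273 A, and R_n = R_th = 18.02 Ω

Final answer: I_n = 0.0007273 A, R_n = 18.02 Ω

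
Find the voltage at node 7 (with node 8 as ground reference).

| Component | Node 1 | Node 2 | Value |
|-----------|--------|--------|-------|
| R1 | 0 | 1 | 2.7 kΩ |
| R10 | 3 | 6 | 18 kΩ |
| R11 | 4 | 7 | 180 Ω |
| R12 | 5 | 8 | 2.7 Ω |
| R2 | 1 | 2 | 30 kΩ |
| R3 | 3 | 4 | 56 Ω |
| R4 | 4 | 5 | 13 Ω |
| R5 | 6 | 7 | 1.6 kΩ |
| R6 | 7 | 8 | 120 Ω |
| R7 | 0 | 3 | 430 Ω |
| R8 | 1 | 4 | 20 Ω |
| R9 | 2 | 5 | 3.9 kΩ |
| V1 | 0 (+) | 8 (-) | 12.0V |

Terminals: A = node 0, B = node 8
Nodal analysis, taking node 8 as the 0 V reference.
Source V1 fixes V_0 = 12 V.
KCL at each unknown node (sum of currents leaving = 0; resistances in Ω):
  Node 1: (V_1 - 12)/2700 + (V_1 - V_2)/30000 + (V_1 - V_4)/20 = 0
  Node 2: (V_2 - V_1)/30000 + (V_2 - V_5)/3900 = 0
  Node 3: (V_3 - V_4)/56 + (V_3 - 12)/430 + (V_3 - V_6)/18000 = 0
  Node 4: (V_4 - V_3)/56 + (V_4 - V_5)/13 + (V_4 - V_1)/20 + (V_4 - V_7)/180 = 0
  Node 5: (V_5 - V_4)/13 + (V_5 - V_2)/3900 + (V_5 - 0)/2.7 = 0
  Node 6: (V_6 - V_7)/1600 + (V_6 - V_3)/18000 = 0
  Node 7: (V_7 - V_6)/1600 + (V_7 - 0)/120 + (V_7 - V_4)/180 = 0
Collecting terms (coefficients in siemens):
  0.0504·V_1 - 0.00003333·V_2 - 0.05·V_4 = 0.004444
  0.0002897·V_2 - 0.00003333·V_1 - 0.0002564·V_5 = 0
  0.02024·V_3 - 0.01786·V_4 - 0.00005556·V_6 = 0.02791
  0.1503·V_4 - 0.05·V_1 - 0.01786·V_3 - 0.07692·V_5 - 0.005556·V_7 = 0
  0.4475·V_5 - 0.0002564·V_2 - 0.07692·V_4 = 0
  0.0006806·V_6 - 0.00005556·V_3 - 0.000625·V_7 = 0
  0.01451·V_7 - 0.005556·V_4 - 0.000625·V_6 = 0
Solving these 7 simultaneous equations (Gaussian elimination) gives:
  V_1 = 0.5032 V, V_2 = 0.1216 V, V_3 = 1.749 V, V_4 = 0.4183 V
  V_5 = 0.07197 V, V_6 = 0.3017 V, V_7 = 0.1731 V
The requested potential is V_7 = 0.1731 V.

Final answer: V_7 = 0.1731 V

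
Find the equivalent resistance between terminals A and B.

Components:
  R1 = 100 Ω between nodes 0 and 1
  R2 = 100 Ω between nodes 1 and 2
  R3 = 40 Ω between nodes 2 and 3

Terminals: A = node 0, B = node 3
Reduce the network between node 0 (A) and node 3 (B) by series/parallel combination:
  Rs1 = R1 + R2 (series, joined only at node 1) = 100 + 100 = 200 Ω
  Rs2 = R3 + Rs1 (series, joined only at node 2) = 40 + 200 = 240 Ω
R_eq = 240 Ω

Final answer: 240 Ω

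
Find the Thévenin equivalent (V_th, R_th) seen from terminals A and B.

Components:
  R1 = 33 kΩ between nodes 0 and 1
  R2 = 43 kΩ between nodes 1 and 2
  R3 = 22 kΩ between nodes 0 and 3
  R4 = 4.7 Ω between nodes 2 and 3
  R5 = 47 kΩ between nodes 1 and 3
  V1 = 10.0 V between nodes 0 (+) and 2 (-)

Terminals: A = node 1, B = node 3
Step 1 — V_th is the open-circuit voltage V_A - V_B (nothing connected across the terminals).
Nodal analysis, taking node 2 as the 0 V reference.
Source V1 fixes V_0 = 10 V.
KCL at each unknown node (sum of currents leaving = 0; resistances in Ω):
  Node 1: (V_1 - 10)/33000 + (V_1 - 0)/43000 + (V_1 - V_3)/47000 = 0
  Node 3: (V_3 - 10)/22000 + (V_3 - 0)/4.7 + (V_3 - V_1)/47000 = 0
Collecting terms (coefficients in siemens):
  0.00007484·V_1 - 0.00002128·V_3 = 0.000303
  0.2128·V_3 - 0.00002128·V_1 = 0.0004545
Determinant D = (0.00007484)(0.2128) - (-0.00002128)(-0.00002128) = 0.00001593
V_1 = [(0.000303)(0.2128) - (-0.00002128)(0.0004545)]/D = 4.05 V
V_3 = [(0.00007484)(0.0004545) - (0.000303)(-0.00002128)]/D = 0.002541 V
V_th = V_1 - V_3 = 4.05 - 0.002541 = 4.047 V
Step 2 — R_th: zero the source — replace V1 by a short circuit (node 2 merges into node 0) — and find the resistance seen between A (node 1) and B (node 3).
Reduce the network between node 1 (A) and node 3 (B) by series/parallel combination:
  Rp1 = R1 ‖ R2 (parallel, both between nodes 0 and 1) = 1/(1/33000 + 1/43000) = 18670 Ω
  Rp2 = R3 ‖ R4 (parallel, both between nodes 0 and 3) = 1/(1/22000 + 1/4.7) = 4.699 Ω
  Rs1 = Rp1 + Rp2 (series, joined only at node 0) = 18670 + 4.699 = 18680 Ω
  Rp3 = R5 ‖ Rs1 (parallel, both between nodes 1 and 3) = 1/(1/47000 + 1/18680) = 13370 Ω
R_th = 13.37 kΩ

Final answer: V_th = 4.047 V, R_th = 13.37 kΩ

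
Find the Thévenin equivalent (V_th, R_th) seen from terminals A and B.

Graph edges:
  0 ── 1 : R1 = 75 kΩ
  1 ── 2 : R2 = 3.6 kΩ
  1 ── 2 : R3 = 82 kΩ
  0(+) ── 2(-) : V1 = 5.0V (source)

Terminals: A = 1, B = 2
Step 1 — V_th is the open-circuit voltage V_A - V_B (nothing connected across the terminals).
Nodal analysis, taking node 2 as the 0 V reference.
Source V1 fixes V_0 = 5 V.
KCL at each unknown node (sum of currents leaving = 0; resistances in Ω):
  Node 1: (V_1 - 5)/75000 + (V_1 - 0)/3600 + (V_1 - 0)/82000 = 0
Collecting terms: 0.0003033 × V_1 = 0.00006667  =>  V_1 = 0.2198 V
V_th = V_1 - V_2 = 0.2198 - 0 = 0.2198 V
Step 2 — R_th: zero the source — replace V1 by a short circuit (node 2 merges into node 0) — and find the resistance seen between A (node 1) and B (node 0).
Reduce the network between node 1 (A) and node 0 (B) by series/parallel combination:
  Rp1 = R1 ‖ R2 ‖ R3 (parallel, all between nodes 0 and 1) = 1/(1/75000 + 1/3600 + 1/82000) = 3297 Ω
R_th = 3.297 kΩ

Final answer: V_th = 0.2198 V, R_th = 3.297 kΩ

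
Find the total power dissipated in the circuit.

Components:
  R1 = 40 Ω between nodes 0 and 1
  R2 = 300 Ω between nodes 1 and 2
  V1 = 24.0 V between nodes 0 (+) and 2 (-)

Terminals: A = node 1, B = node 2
Nodal analysis, taking node 2 as the 0 V reference.
Source V1 fixes V_0 = 24 V.
KCL at each unknown node (sum of currents leaving = 0; resistances in Ω):
  Node 1: (V_1 - 24)/40 + (V_1 - 0)/300 = 0
Collecting terms: 0.02833 × V_1 = 0.6  =>  V_1 = 21.18 V
Power in each resistor, P = (ΔV)²/R:
  P_R1 = (24 - 21.18)²/40 = 0.1993 W
  P_R2 = (21.18 - 0)²/300 = 1.495 W
P_total = P_R1 + P_R2 = 1.694 W

Final answer: 1.694 W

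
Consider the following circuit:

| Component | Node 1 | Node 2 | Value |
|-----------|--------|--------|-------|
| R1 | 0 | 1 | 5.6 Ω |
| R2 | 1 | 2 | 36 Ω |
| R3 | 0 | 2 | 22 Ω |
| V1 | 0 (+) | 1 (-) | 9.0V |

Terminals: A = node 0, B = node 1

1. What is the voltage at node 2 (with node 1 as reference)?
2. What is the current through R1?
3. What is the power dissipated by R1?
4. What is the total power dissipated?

Nodal analysis, taking node 1 as the 0 V reference.
Source V1 fixes V_0 = 9 V.
KCL at each unknown node (sum of currents leaving = 0; resistances in Ω):
  Node 2: (V_2 - 0)/36 + (V_2 - 9)/22 = 0
Collecting terms: 0.07323 × V_2 = 0.4091  =>  V_2 = 5.586 V
Part 1:
  Read off the nodal solution: V_2 = 5.586 V
Part 2:
  I_R1 = (V_0 - V_1)/R1 = (9 - 0)/5.6 = 1.607 A
  Magnitude: I_R1 = 1.607 A
Part 3:
  I_R1 = (V_0 - V_1)/R1 = (9 - 0)/5.6 = 1.607 A
  P_R1 = I_R1² × R1 = (1.607)² × 5.6 = 14.46 W
Part 4:
  Power in each resistor, P = (ΔV)²/R:
    P_R1 = (9 - 0)²/5.6 = 14.46 W
    P_R2 = (0 - 5.586)²/36 = 0.8668 W
    P_R3 = (9 - 5.586)²/22 = 0.5297 W
  P_total = P_R1 + P_R2 + P_R3 = 15.86 W

Final answers:
1. V_2 = 5.586 V
2. I_R1 = 1.607 A
3. P_R1 = 14.46 W
4. P_total = 15.86 W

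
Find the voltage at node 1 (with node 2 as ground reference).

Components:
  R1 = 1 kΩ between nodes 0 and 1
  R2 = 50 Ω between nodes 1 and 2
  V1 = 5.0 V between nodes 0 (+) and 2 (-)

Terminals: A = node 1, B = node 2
Nodal analysis, taking node 2 as the 0 V reference.
Source V1 fixes V_0 = 5 V.
KCL at each unknown node (sum of currents leaving = 0; resistances in Ω):
  Node 1: (V_1 - 5)/1000 + (V_1 - 0)/50 = 0
Collecting terms: 0.021 × V_1 = 0.005  =>  V_1 = 0.2381 V
The requested potential is V_1 = 0.2381 V.

Final answer: V_1 = 0.2381 V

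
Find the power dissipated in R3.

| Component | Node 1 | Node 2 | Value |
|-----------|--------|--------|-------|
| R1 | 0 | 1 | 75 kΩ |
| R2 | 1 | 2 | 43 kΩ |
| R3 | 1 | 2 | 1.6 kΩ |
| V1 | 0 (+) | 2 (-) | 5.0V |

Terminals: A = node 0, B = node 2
Nodal analysis, taking node 2 as the 0 V reference.
Source V1 fixes V_0 = 5 V.
KCL at each unknown node (sum of currents leaving = 0; resistances in Ω):
  Node 1: (V_1 - 5)/75000 + (V_1 - 0)/43000 + (V_1 - 0)/1600 = 0
Collecting terms: 0.0006616 × V_1 = 0.00006667  =>  V_1 = 0.1008 V
I_R3 = (V_1 - V_2)/R3 = (0.1008 - 0)/1600 = 0.00006298 A
P_R3 = I_R3² × R3 = (0.00006298)² × 1600 = 0.000006346 W

Final answer: 6.346e-06 W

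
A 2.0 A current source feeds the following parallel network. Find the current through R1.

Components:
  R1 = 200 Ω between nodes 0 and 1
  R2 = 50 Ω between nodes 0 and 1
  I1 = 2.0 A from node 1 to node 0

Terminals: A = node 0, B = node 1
All resistors sit directly between nodes 0 and 1, so they are in parallel and share one voltage V; the full source current 2 A splits among them.
1/R_par = 1/200 + 1/50 = 0.025 S  =>  R_par = 40 Ω
V = I × R_par = 2 × 40 = 80 V
I_R1 = V/R1 = 80/200 = 0.4 A

Final answer: 0.4 A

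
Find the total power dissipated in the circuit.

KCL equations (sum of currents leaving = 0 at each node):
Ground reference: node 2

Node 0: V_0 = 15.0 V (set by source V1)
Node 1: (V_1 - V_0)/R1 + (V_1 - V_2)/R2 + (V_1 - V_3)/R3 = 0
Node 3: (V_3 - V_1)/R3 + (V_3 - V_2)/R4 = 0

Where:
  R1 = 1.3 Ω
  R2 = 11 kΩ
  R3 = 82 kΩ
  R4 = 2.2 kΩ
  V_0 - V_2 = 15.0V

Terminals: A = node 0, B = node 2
Nodal analysis, taking node 2 as the 0 V reference.
Source V1 fixes V_0 = 15 V.
KCL at each unknown node (sum of currents leaving = 0; resistances in Ω):
  Node 1: (V_1 - 15)/1.3 + (V_1 - 0)/11000 + (V_1 - V_3)/82000 = 0
  Node 3: (V_3 - V_1)/82000 + (V_3 - 0)/2200 = 0
Collecting terms (coefficients in siemens):
  0.7693·V_1 - 0.0000122·V_3 = 11.54
  0.0004667·V_3 - 0.0000122·V_1 = 0
Determinant D = (0.7693)(0.0004667) - (-0.0000122)(-0.0000122) = 0.0003591
V_1 = [(11.54)(0.0004667) - (-0.0000122)(0)]/D = 15 V
V_3 = [(0.7693)(0) - (11.54)(-0.0000122)]/D = 0.3919 V
Power in each resistor, P = (ΔV)²/R:
  P_R1 = (15 - 15)²/1.3 = 0.000003089 W
  P_R2 = (15 - 0)²/11000 = 0.02045 W
  P_R3 = (15 - 0.3919)²/82000 = 0.002602 W
  P_R4 = (0 - 0.3919)²/2200 = 0.0000698 W
P_total = P_R1 + P_R2 + P_R3 + P_R4 = 0.02312 W

Final answer: 0.02312 W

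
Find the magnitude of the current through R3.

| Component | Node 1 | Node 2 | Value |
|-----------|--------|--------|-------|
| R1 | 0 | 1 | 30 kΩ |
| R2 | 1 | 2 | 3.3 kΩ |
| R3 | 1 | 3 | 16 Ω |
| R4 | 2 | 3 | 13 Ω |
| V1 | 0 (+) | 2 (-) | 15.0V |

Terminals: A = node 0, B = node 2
Nodal analysis, taking node 2 as the 0 V reference.
Source V1 fixes V_0 = 15 V.
KCL at each unknown node (sum of currents leaving = 0; resistances in Ω):
  Node 1: (V_1 - 15)/30000 + (V_1 - 0)/3300 + (V_1 - V_3)/16 = 0
  Node 3: (V_3 - V_1)/16 + (V_3 - 0)/13 = 0
Collecting terms (coefficients in siemens):
  0.06284·V_1 - 0.0625·V_3 = 0.0005
  0.1394·V_3 - 0.0625·V_1 = 0
Determinant D = (0.06284)(0.1394) - (-0.0625)(-0.0625) = 0.004855
V_1 = [(0.0005)(0.1394) - (-0.0625)(0)]/D = 0.01436 V
V_3 = [(0.06284)(0) - (0.0005)(-0.0625)]/D = 0.006437 V
I_R3 = (V_1 - V_3)/R3 = (0.01436 - 0.006437)/16 = 0.0004952 A
|I_R3| = 0.0004952 A

Final answer: |I_R3| = 0.0004952 A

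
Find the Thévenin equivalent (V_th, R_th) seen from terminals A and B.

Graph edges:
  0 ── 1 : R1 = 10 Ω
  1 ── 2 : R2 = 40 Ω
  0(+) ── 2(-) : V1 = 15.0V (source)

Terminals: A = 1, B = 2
Step 1 — V_th is the open-circuit voltage V_A - V_B (nothing connected across the terminals).
Nodal analysis, taking node 2 as the 0 V reference.
Source V1 fixes V_0 = 15 V.
KCL at each unknown node (sum of currents leaving = 0; resistances in Ω):
  Node 1: (V_1 - 15)/10 + (V_1 - 0)/40 = 0
Collecting terms: 0.125 × V_1 = 1.5  =>  V_1 = 12 V
V_th = V_1 - V_2 = 12 - 0 = 12 V
Step 2 — R_th: zero the source — replace V1 by a short circuit (node 2 merges into node 0) — and find the resistance seen between A (node 1) and B (node 0).
Reduce the network between node 1 (A) and node 0 (B) by series/parallel combination:
  Rp1 = R1 ‖ R2 (parallel, both between nodes 0 and 1) = 1/(1/10 + 1/40) = 8 Ω
R_th = 8 Ω

Final answer: V_th = 12 V, R_th = 8 Ω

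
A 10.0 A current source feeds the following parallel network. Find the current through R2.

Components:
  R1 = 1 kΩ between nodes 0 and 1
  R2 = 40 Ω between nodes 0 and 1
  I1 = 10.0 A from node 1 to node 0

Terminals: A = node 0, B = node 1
All resistors sit directly between nodes 0 and 1, so they are in parallel and share one voltage V; the full source current 10 A splits among them.
1/R_par = 1/1000 + 1/40 = 0.026 S  =>  R_par = 38.46 Ω
V = I × R_par = 10 × 38.46 = 384.6 V
I_R2 = V/R2 = 384.6/40 = 9.615 A

Final answer: 9.615 A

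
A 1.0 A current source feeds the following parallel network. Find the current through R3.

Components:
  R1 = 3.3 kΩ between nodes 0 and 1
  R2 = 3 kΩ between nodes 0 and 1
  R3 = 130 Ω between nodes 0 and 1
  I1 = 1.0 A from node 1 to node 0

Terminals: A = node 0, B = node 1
All resistors sit directly between nodes 0 and 1, so they are in parallel and share one voltage V; the full source current 1 A splits among them.
1/R_par = 1/3300 + 1/3000 + 1/130 = 0.008329 S  =>  R_par = 120.1 Ω
V = I × R_par = 1 × 120.1 = 120.1 V
I_R3 = V/R3 = 120.1/130 = 0.9236 A

Final answer: 0.9236 A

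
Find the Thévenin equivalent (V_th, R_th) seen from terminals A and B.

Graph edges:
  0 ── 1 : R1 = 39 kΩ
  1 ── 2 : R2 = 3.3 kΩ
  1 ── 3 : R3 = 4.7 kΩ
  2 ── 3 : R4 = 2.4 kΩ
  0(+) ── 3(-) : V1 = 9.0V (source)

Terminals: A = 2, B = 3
Step 1 — V_th is the open-circuit voltage V_A - V_B (nothing connected across the terminals).
Nodal analysis, taking node 3 as the 0 V reference.
Source V1 fixes V_0 = 9 V.
KCL at each unknown node (sum of currents leaving = 0; resistances in Ω):
  Node 1: (V_1 - 9)/39000 + (V_1 - V_2)/3300 + (V_1 - 0)/4700 = 0
  Node 2: (V_2 - V_1)/3300 + (V_2 - 0)/2400 = 0
Collecting terms (coefficients in siemens):
  0.0005414·V_1 - 0.000303·V_2 = 0.0002308
  0.0007197·V_2 - 0.000303·V_1 = 0
Determinant D = (0.0005414)(0.0007197) - (-0.000303)(-0.000303) = 0.0000002978
V_1 = [(0.0002308)(0.0007197) - (-0.000303)(0)]/D = 0.5576 V
V_2 = [(0.0005414)(0) - (0.0002308)(-0.000303)]/D = 0.2348 V
V_th = V_2 - V_3 = 0.2348 - 0 = 0.2348 V
Step 2 — R_th: zero the source — replace V1 by a short circuit (node 3 merges into node 0) — and find the resistance seen between A (node 2) and B (node 0).
Reduce the network between node 2 (A) and node 0 (B) by series/parallel combination:
  Rp1 = R1 ‖ R3 (parallel, both between nodes 0 and 1) = 1/(1/39000 + 1/4700) = 4195 Ω
  Rs1 = R2 + Rp1 (series, joined only at node 1) = 3300 + 4195 = 7495 Ω
  Rp2 = R4 ‖ Rs1 (parallel, both between nodes 0 and 2) = 1/(1/2400 + 1/7495) = 1818 Ω
R_th = 1.818 kΩ

Final answer: V_th = 0.2348 V, R_th = 1.818 kΩ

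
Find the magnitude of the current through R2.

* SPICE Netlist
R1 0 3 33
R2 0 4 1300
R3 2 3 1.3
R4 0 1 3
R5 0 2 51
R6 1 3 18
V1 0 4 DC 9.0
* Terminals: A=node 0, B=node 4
Nodal analysis, taking node 4 as the 0 V reference.
Source V1 fixes V_0 = 9 V.
KCL at each unknown node (sum of currents leaving = 0; resistances in Ω):
  Node 1: (V_1 - 9)/3 + (V_1 - V_3)/18 = 0
  Node 2: (V_2 - V_3)/1.3 + (V_2 - 9)/51 = 0
  Node 3: (V_3 - 9)/33 + (V_3 - V_2)/1.3 + (V_3 - V_1)/18 = 0
Collecting terms (coefficients in siemens):
  0.3889·V_1 - 0.05556·V_3 = 3
  0.7888·V_2 - 0.7692·V_3 = 0.1765
  0.8551·V_3 - 0.05556·V_1 - 0.7692·V_2 = 0.2727
Solving these 3 simultaneous equations (Gaussian elimination) gives:
  V_1 = 9 V, V_2 = 9 V, V_3 = 9 V
I_R2 = (V_0 - V_4)/R2 = (9 - 0)/1300 = 0.006923 A
|I_R2| = 0.006923 A

Final answer: |I_R2| = 0.006923 A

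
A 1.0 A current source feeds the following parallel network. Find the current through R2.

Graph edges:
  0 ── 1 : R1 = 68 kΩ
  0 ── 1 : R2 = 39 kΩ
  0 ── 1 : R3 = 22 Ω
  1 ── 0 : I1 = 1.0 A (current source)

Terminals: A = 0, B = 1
All resistors sit directly between nodes 0 and 1, so they are in parallel and share one voltage V; the full source current 1 A splits among them.
1/R_par = 1/68000 + 1/39000 + 1/22 = 0.04549 S  =>  R_par = 21.98 Ω
V = I × R_par = 1 × 21.98 = 21.98 V
I_R2 = V/R2 = 21.98/39000 = 0.0005636 A

Final answer: 0.0005636 A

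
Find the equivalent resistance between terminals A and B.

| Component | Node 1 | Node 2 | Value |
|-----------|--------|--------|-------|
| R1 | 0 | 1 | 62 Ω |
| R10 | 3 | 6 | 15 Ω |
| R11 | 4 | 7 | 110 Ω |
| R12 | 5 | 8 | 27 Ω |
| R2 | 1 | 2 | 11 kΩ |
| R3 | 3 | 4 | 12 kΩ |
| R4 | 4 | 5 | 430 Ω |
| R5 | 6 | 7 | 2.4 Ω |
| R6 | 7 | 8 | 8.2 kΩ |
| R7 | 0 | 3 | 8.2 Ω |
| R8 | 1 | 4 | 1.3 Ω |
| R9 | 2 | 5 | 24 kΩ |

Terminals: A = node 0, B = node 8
The network is not a plain series/parallel combination. Inject a 1 A test current into terminal A (node 0) and return it from terminal B (node 8); then R_eq = V_A / (1 A).
Nodal analysis, taking node 8 as the 0 V reference.
Current source I_test pushes 1 A into node 0 and draws it out of node 8.
KCL at each unknown node (sum of currents leaving = 0; resistances in Ω):
  Node 0: (V_0 - V_1)/62 + (V_0 - V_3)/8.2 - 1 = 0
  Node 1: (V_1 - V_0)/62 + (V_1 - V_2)/11000 + (V_1 - V_4)/1.3 = 0
  Node 2: (V_2 - V_1)/11000 + (V_2 - V_5)/24000 = 0
  Node 3: (V_3 - V_0)/8.2 + (V_3 - V_4)/12000 + (V_3 - V_6)/15 = 0
  Node 4: (V_4 - V_1)/1.3 + (V_4 - V_3)/12000 + (V_4 - V_5)/430 + (V_4 - V_7)/110 = 0
  Node 5: (V_5 - V_2)/24000 + (V_5 - V_4)/430 + (V_5 - 0)/27 = 0
  Node 6: (V_6 - V_3)/15 + (V_6 - V_7)/2.4 = 0
  Node 7: (V_7 - V_4)/110 + (V_7 - V_6)/2.4 + (V_7 - 0)/8200 = 0
Collecting terms (coefficients in siemens):
  0.1381·V_0 - 0.01613·V_1 - 0.122·V_3 = 1
  0.7855·V_1 - 0.01613·V_0 - 0.00009091·V_2 - 0.7692·V_4 = 0
  0.0001326·V_2 - 0.00009091·V_1 - 0.00004167·V_5 = 0
  0.1887·V_3 - 0.122·V_0 - 0.00008333·V_4 - 0.06667·V_6 = 0
  0.7807·V_4 - 0.7692·V_1 - 0.00008333·V_3 - 0.002326·V_5 - 0.009091·V_7 = 0
  0.0394·V_5 - 0.00004167·V_2 - 0.002326·V_4 = 0
  0.4833·V_6 - 0.06667·V_3 - 0.4167·V_7 = 0
  0.4259·V_7 - 0.009091·V_4 - 0.4167·V_6 = 0
Solving these 8 simultaneous equations (Gaussian elimination) gives:
  V_0 = 467.6 V, V_1 = 427.3 V, V_2 = 301 V, V_3 = 464.7 V
  V_4 = 426.5 V, V_5 = 25.49 V, V_6 = 459.5 V, V_7 = 458.6 V
R_eq = V_0 / 1 A = 467.6 Ω

Final answer: 467.6 Ω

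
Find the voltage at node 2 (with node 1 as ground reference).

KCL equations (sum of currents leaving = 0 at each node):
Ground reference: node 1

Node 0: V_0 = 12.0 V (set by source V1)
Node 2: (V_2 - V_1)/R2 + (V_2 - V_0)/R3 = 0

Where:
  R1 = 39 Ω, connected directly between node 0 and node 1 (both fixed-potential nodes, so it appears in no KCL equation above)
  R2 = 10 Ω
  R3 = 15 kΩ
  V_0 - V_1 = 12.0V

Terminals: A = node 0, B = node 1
Nodal analysis, taking node 1 as the 0 V reference.
Source V1 fixes V_0 = 12 V.
KCL at each unknown node (sum of currents leaving = 0; resistances in Ω):
  Node 2: (V_2 - 0)/10 + (V_2 - 12)/15000 = 0
Collecting terms: 0.1001 × V_2 = 0.0008  =>  V_2 = 0.007995 V
The requested potential is V_2 = 0.007995 V.

Final answer: V_2 = 0.007995 V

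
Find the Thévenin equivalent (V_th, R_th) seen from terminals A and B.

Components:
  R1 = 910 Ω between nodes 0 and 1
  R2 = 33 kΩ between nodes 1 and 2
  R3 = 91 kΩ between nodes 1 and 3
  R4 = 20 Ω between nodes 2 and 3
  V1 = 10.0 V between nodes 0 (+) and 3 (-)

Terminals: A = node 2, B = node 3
Step 1 — V_th is the open-circuit voltage V_A - V_B (nothing connected across the terminals).
Nodal analysis, taking node 3 as the 0 V reference.
Source V1 fixes V_0 = 10 V.
KCL at each unknown node (sum of currents leaving = 0; resistances in Ω):
  Node 1: (V_1 - 10)/910 + (V_1 - V_2)/33000 + (V_1 - 0)/91000 = 0
  Node 2: (V_2 - V_1)/33000 + (V_2 - 0)/20 = 0
Collecting terms (coefficients in siemens):
  0.00114·V_1 - 0.0000303·V_2 = 0.01099
  0.05003·V_2 - 0.0000303·V_1 = 0
Determinant D = (0.00114)(0.05003) - (-0.0000303)(-0.0000303) = 0.00005704
V_1 = [(0.01099)(0.05003) - (-0.0000303)(0)]/D = 9.638 V
V_2 = [(0.00114)(0) - (0.01099)(-0.0000303)]/D = 0.005838 V
V_th = V_2 - V_3 = 0.005838 - 0 = 0.005838 V
Step 2 — R_th: zero the source — replace V1 by a short circuit (node 3 merges into node 0) — and find the resistance seen between A (node 2) and B (node 0).
Reduce the network between node 2 (A) and node 0 (B) by series/parallel combination:
  Rp1 = R1 ‖ R3 (parallel, both between nodes 0 and 1) = 1/(1/910 + 1/91000) = 901 Ω
  Rs1 = R2 + Rp1 (series, joined only at node 1) = 33000 + 901 = 33900 Ω
  Rp2 = R4 ‖ Rs1 (parallel, both between nodes 0 and 2) = 1/(1/20 + 1/33900) = 19.99 Ω
R_th = 19.99 Ω

Final answer: V_th = 0.005838 V, R_th = 19.99 Ω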